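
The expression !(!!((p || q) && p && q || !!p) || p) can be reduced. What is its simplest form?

!(!!((p || q) && p && q || !!p) || p)
= !(!!((p || q) && p && q || p) || p)   (double negation)
= !(!!(p && q || p) || p)   (absorption)
= !(p && q || p || p)   (double negation)
= !(p || p)   (absorption)
= !p   (idempotence)

!p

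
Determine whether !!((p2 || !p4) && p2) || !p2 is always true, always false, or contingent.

always true

!!((p2 || !p4) && p2) || !p2
= (p2 || !p4) && p2 || !p2   — double negation
= p2 || !p2   — absorption
= true   — complement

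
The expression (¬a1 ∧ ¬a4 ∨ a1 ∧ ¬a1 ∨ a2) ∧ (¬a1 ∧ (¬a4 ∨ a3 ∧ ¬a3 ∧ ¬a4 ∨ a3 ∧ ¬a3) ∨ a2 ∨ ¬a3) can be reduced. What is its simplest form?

(¬a1 ∧ ¬a4 ∨ a1 ∧ ¬a1 ∨ a2) ∧ (¬a1 ∧ (¬a4 ∨ a3 ∧ ¬a3 ∧ ¬a4 ∨ a3 ∧ ¬a3) ∨ a2 ∨ ¬a3)
= (¬a1 ∧ ¬a4 ∨ a2) ∧ (¬a1 ∧ (¬a4 ∨ a3 ∧ ¬a3 ∧ ¬a4 ∨ a3 ∧ ¬a3) ∨ a2 ∨ ¬a3)   [complement / identity]
= (¬a1 ∧ ¬a4 ∨ a2) ∧ (¬a1 ∧ (¬a4 ∨ a3 ∧ ¬a3) ∨ a2 ∨ ¬a3)   [absorption]
= (¬a1 ∧ ¬a4 ∨ a2) ∧ (¬a1 ∧ ¬a4 ∨ a2 ∨ ¬a3)   [complement / identity]
= ¬a1 ∧ ¬a4 ∨ a2   [absorption]

¬a1 ∧ ¬a4 ∨ a2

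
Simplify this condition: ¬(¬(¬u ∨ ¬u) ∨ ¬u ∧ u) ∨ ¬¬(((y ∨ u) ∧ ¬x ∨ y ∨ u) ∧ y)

¬u ∨ y

¬(¬(¬u ∨ ¬u) ∨ ¬u ∧ u) ∨ ¬¬(((y ∨ u) ∧ ¬x ∨ y ∨ u) ∧ y)
= ¬(¬(¬u ∨ ¬u) ∨ ¬u ∧ u) ∨ ¬¬((y ∨ u) ∧ y)   [absorption]
= ¬(¬(¬u ∨ ¬u) ∨ ¬u ∧ u) ∨ (y ∨ u) ∧ y   [double negation]
= ¬(u ∧ u ∨ ¬u ∧ u) ∨ (y ∨ u) ∧ y   [De Morgan]
= ¬u ∨ (y ∨ u) ∧ y   [distribution]
= ¬u ∨ y   [absorption]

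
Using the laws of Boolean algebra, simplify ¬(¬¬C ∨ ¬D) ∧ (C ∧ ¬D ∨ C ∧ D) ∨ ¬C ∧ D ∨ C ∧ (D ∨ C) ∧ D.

¬(¬¬C ∨ ¬D) ∧ (C ∧ ¬D ∨ C ∧ D) ∨ ¬C ∧ D ∨ C ∧ (D ∨ C) ∧ D
= ¬(¬¬C ∨ ¬D) ∧ C ∨ ¬C ∧ D ∨ C ∧ (D ∨ C) ∧ D   (distribution)
= ¬C ∧ D ∧ C ∨ ¬C ∧ D ∨ C ∧ (D ∨ C) ∧ D   (De Morgan)
= ¬C ∧ D ∧ C ∨ ¬C ∧ D ∨ C ∧ D   (absorption)
= ¬C ∧ D ∨ C ∧ D   (absorption)
= D   (distribution)

D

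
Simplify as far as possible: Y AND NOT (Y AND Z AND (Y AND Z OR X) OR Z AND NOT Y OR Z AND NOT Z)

Y AND NOT (Y AND Z AND (Y AND Z OR X) OR Z AND NOT Y OR Z AND NOT Z)
= Y AND NOT (Y AND Z OR Z AND NOT Y OR Z AND NOT Z)   (absorption)
= Y AND NOT (Y AND Z OR Z AND NOT Y)   (complement / identity)
= Y AND NOT Z   (distribution)

Y AND NOT Z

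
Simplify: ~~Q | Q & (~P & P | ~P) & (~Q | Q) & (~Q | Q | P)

~~Q | Q & (~P & P | ~P) & (~Q | Q) & (~Q | Q | P)
= ~~Q | Q & ~P & (~Q | Q) & (~Q | Q | P)
= ~~Q | Q & ~P & (~Q | Q)
= Q | Q & ~P & (~Q | Q)
= Q | Q & ~P
= Q

Q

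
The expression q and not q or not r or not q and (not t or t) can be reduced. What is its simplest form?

q and not q or not r or not q and (not t or t)
= not r or not q and (not t or t)   (complement / identity)
= not r or not q   (complement / identity)

not r or not q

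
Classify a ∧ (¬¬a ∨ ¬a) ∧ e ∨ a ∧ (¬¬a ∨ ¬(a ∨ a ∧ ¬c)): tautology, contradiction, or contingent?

contingent

a ∧ (¬¬a ∨ ¬a) ∧ e ∨ a ∧ (¬¬a ∨ ¬(a ∨ a ∧ ¬c))
= a ∧ (¬¬a ∨ ¬a) ∧ e ∨ a ∧ (¬¬a ∨ ¬a)   (absorption)
= ((¬¬a ∨ ¬a) ∧ e ∨ ¬¬a ∨ ¬a) ∧ a   (distribution)
= (¬¬a ∨ ¬a) ∧ a   (absorption)
= (a ∨ ¬a) ∧ a   (double negation)
= a   (complement / identity)
This depends on a, so it is not a constant.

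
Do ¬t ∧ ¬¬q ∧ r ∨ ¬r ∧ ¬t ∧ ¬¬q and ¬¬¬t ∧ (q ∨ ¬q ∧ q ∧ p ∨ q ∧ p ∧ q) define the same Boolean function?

Yes

E1: ¬t ∧ ¬¬q ∧ r ∨ ¬r ∧ ¬t ∧ ¬¬q
    = ¬t ∧ ¬¬q
    = ¬t ∧ q
E2: ¬¬¬t ∧ (q ∨ ¬q ∧ q ∧ p ∨ q ∧ p ∧ q)
    = ¬¬¬t ∧ (q ∨ q ∧ p)
    = ¬¬¬t ∧ q
    = ¬t ∧ q
Both reduce to ¬t ∧ q, so they are equivalent.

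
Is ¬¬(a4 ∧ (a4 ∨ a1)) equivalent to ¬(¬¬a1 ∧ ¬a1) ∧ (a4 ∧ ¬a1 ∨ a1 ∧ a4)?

Yes

E1: ¬¬(a4 ∧ (a4 ∨ a1))
    = a4 ∧ (a4 ∨ a1)   — double negation
    = a4   — absorption
E2: ¬(¬¬a1 ∧ ¬a1) ∧ (a4 ∧ ¬a1 ∨ a1 ∧ a4)
    = (¬a1 ∨ a1) ∧ (a4 ∧ ¬a1 ∨ a1 ∧ a4)   — De Morgan
    = (¬a1 ∨ a1) ∧ a4   — distribution
    = a4   — complement / identity
Both reduce to a4, so they are equivalent.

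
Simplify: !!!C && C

!!!C && C
= !C && C   — double negation
= false   — complement

false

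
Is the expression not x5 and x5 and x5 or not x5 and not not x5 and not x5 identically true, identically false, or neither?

not x5 and x5 and x5 or not x5 and not not x5 and not x5
= not x5 and x5 and x5 or not x5 and x5 and not x5   — double negation
= not x5 and x5   — distribution
= False   — complement

identically false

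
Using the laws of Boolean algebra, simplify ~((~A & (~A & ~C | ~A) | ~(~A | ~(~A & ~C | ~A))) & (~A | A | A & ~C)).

~((~A & (~A & ~C | ~A) | ~(~A | ~(~A & ~C | ~A))) & (~A | A | A & ~C))
= ~((~A & (~A & ~C | ~A) | A & (~A & ~C | ~A)) & (~A | A | A & ~C))   (De Morgan)
= ~((~A & (~A & ~C | ~A) | A & (~A & ~C | ~A)) & (~A | A))   (absorption)
= ~((~A & ~C | ~A) & (~A | A))   (distribution)
= ~(~A & (~A | A))   (absorption)
= ~~A   (complement / identity)
= A   (double negation)

A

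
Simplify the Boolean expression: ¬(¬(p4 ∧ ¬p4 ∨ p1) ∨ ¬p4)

p1 ∧ p4

¬(¬(p4 ∧ ¬p4 ∨ p1) ∨ ¬p4)
= (p4 ∧ ¬p4 ∨ p1) ∧ p4   [De Morgan]
= p1 ∧ p4   [complement / identity]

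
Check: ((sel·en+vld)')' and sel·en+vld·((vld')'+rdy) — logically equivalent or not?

Yes

E1: ((sel·en+vld)')'
    = sel·en+vld   (double negation)
E2: sel·en+vld·((vld')'+rdy)
    = sel·en+vld·(vld+rdy)   (double negation)
    = sel·en+vld   (absorption)
Both reduce to sel·en+vld, so they are equivalent.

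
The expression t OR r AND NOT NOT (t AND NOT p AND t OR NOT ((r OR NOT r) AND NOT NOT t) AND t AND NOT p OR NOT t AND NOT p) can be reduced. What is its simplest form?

t OR r AND NOT p

t OR r AND NOT NOT (t AND NOT p AND t OR NOT ((r OR NOT r) AND NOT NOT t) AND t AND NOT p OR NOT t AND NOT p)
= t OR r AND NOT NOT (t AND NOT p AND t OR NOT NOT NOT t AND t AND NOT p OR NOT t AND NOT p)   [complement / identity]
= t OR r AND NOT NOT (t AND NOT p AND t OR NOT t AND t AND NOT p OR NOT t AND NOT p)   [double negation]
= t OR r AND NOT NOT (t AND NOT p OR NOT t AND NOT p)   [distribution]
= t OR r AND (t AND NOT p OR NOT t AND NOT p)   [double negation]
= t OR r AND NOT p   [distribution]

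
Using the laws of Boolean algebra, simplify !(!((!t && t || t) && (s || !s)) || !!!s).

!(!((!t && t || t) && (s || !s)) || !!!s)
= !(!(t && (s || !s)) || !!!s)   (complement / identity)
= !(!(t && (s || !s)) || !s)   (double negation)
= !(!t || !s)   (complement / identity)
= t && s   (De Morgan)

t && s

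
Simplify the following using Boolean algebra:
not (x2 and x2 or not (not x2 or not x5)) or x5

not (x2 and x2 or not (not x2 or not x5)) or x5
= not (x2 or not (not x2 or not x5)) or x5   — idempotence
= not (x2 or x2 and x5) or x5   — De Morgan
= not x2 or x5   — absorption

not x2 or x5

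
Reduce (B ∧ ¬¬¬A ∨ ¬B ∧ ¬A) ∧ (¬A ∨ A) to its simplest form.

(B ∧ ¬¬¬A ∨ ¬B ∧ ¬A) ∧ (¬A ∨ A)
= B ∧ ¬¬¬A ∨ ¬B ∧ ¬A   [complement / identity]
= B ∧ ¬A ∨ ¬B ∧ ¬A   [double negation]
= ¬A   [distribution]

¬A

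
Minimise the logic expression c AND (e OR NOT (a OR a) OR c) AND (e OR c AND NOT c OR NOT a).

c AND (e OR NOT a)

c AND (e OR NOT (a OR a) OR c) AND (e OR c AND NOT c OR NOT a)
= c AND (e OR NOT (a OR a) OR c) AND (e OR NOT a)   — complement / identity
= c AND (e OR NOT a OR c) AND (e OR NOT a)   — idempotence
= c AND (e OR NOT a)   — absorption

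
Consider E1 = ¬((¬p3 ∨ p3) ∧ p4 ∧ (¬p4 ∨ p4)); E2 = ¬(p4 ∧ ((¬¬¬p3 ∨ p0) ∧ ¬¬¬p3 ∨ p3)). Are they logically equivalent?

Yes

E1: ¬((¬p3 ∨ p3) ∧ p4 ∧ (¬p4 ∨ p4))
    = ¬((¬p3 ∨ p3) ∧ p4)   [complement / identity]
    = ¬p4   [complement / identity]
E2: ¬(p4 ∧ ((¬¬¬p3 ∨ p0) ∧ ¬¬¬p3 ∨ p3))
    = ¬(p4 ∧ (¬¬¬p3 ∨ p3))   [absorption]
    = ¬(p4 ∧ (¬p3 ∨ p3))   [double negation]
    = ¬p4   [complement / identity]
Both reduce to ¬p4, so they are equivalent.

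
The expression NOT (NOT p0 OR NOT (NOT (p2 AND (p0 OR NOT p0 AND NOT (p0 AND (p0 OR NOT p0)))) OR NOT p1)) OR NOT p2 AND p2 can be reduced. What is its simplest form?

NOT (NOT p0 OR NOT (NOT (p2 AND (p0 OR NOT p0 AND NOT (p0 AND (p0 OR NOT p0)))) OR NOT p1)) OR NOT p2 AND p2
= NOT (NOT p0 OR NOT (NOT (p2 AND (p0 OR NOT p0 AND NOT (p0 AND (p0 OR NOT p0)))) OR NOT p1))   [complement / identity]
= NOT (NOT p0 OR NOT (NOT (p2 AND (p0 OR NOT p0 AND NOT p0)) OR NOT p1))   [complement / identity]
= p0 AND (NOT (p2 AND (p0 OR NOT p0 AND NOT p0)) OR NOT p1)   [De Morgan]
= p0 AND (NOT (p2 AND (p0 OR NOT p0)) OR NOT p1)   [idempotence]
= p0 AND (NOT p2 OR NOT p1)   [complement / identity]

p0 AND (NOT p2 OR NOT p1)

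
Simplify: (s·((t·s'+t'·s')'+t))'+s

(s·((t·s'+t'·s')'+t))'+s
= (s·((s')'+t))'+s   (distribution)
= (s·(s+t))'+s   (double negation)
= s'+s   (absorption)
= 1   (complement)

1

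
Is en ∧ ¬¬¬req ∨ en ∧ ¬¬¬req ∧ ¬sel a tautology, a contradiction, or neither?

neither

en ∧ ¬¬¬req ∨ en ∧ ¬¬¬req ∧ ¬sel
= en ∧ ¬¬¬req   (absorption)
= en ∧ ¬req   (double negation)
This depends on en, req, so it is not a constant.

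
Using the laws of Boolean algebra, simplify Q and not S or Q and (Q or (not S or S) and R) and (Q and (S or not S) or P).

Q

Q and not S or Q and (Q or (not S or S) and R) and (Q and (S or not S) or P)
= Q and not S or Q and (Q or R) and (Q and (S or not S) or P)
= Q and not S or Q and (Q and (S or not S) or P)
= Q and not S or Q and (Q or P)
= Q and not S or Q
= Q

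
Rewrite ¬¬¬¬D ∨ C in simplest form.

D ∨ C

¬¬¬¬D ∨ C
= ¬¬D ∨ C   [double negation]
= D ∨ C   [double negation]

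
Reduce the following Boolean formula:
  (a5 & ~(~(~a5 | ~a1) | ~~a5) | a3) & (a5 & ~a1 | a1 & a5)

a3 & a5

(a5 & ~(~(~a5 | ~a1) | ~~a5) | a3) & (a5 & ~a1 | a1 & a5)
= (a5 & ~(~(~a5 | ~a1) | ~~a5) | a3) & a5   [distribution]
= (a5 & (~a5 | ~a1) & ~a5 | a3) & a5   [De Morgan]
= (a5 & ~a5 | a3) & a5   [absorption]
= a3 & a5   [complement / identity]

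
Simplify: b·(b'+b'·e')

0

b·(b'+b'·e')
= b·b'   — absorption
= 0   — complement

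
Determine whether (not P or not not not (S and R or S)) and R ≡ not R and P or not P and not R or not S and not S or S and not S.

E1: (not P or not not not (S and R or S)) and R
    = (not P or not (S and R or S)) and R   [double negation]
    = (not P or not S) and R   [absorption]
E2: not R and P or not P and not R or not S and not S or S and not S
    = not R and P or not P and not R or not S   [distribution]
    = not R or not S   [distribution]
These differ: at P=1, R=0, S=0, E1 = 0 but E2 = 1.

No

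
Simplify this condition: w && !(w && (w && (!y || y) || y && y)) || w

w

w && !(w && (w && (!y || y) || y && y)) || w
= w && !(w && (w || y && y)) || w   [complement / identity]
= w && !(w && (w || y)) || w   [idempotence]
= w && !w || w   [absorption]
= w   [complement / identity]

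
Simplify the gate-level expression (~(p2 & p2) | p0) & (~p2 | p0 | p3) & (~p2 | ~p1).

~p2 | p0 & ~p1

(~(p2 & p2) | p0) & (~p2 | p0 | p3) & (~p2 | ~p1)
= (~p2 | p0) & (~p2 | p0 | p3) & (~p2 | ~p1)   (idempotence)
= (~p2 | p0) & (~p2 | ~p1)   (absorption)
= ~p2 | p0 & ~p1   (distribution)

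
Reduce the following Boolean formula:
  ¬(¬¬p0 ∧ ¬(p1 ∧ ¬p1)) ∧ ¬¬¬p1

¬(¬¬p0 ∧ ¬(p1 ∧ ¬p1)) ∧ ¬¬¬p1
= ¬(¬¬p0 ∧ ¬(p1 ∧ ¬p1)) ∧ ¬p1   [double negation]
= (¬p0 ∨ p1 ∧ ¬p1) ∧ ¬p1   [De Morgan]
= ¬p0 ∧ ¬p1   [complement / identity]

¬p0 ∧ ¬p1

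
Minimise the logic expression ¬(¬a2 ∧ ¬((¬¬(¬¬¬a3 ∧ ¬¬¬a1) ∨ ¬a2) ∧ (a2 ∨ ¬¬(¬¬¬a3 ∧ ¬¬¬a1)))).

a2 ∨ ¬a3 ∧ ¬a1

¬(¬a2 ∧ ¬((¬¬(¬¬¬a3 ∧ ¬¬¬a1) ∨ ¬a2) ∧ (a2 ∨ ¬¬(¬¬¬a3 ∧ ¬¬¬a1))))
= ¬(¬a2 ∧ ¬(¬¬(¬¬¬a3 ∧ ¬¬¬a1) ∨ ¬a2 ∧ a2))   (distribution)
= ¬(¬a2 ∧ ¬(¬(¬¬a3 ∨ ¬¬a1) ∨ ¬a2 ∧ a2))   (De Morgan)
= ¬(¬a2 ∧ ¬(¬a3 ∧ ¬a1 ∨ ¬a2 ∧ a2))   (De Morgan)
= ¬(¬a2 ∧ ¬(¬a3 ∧ ¬a1))   (complement / identity)
= a2 ∨ ¬a3 ∧ ¬a1   (De Morgan)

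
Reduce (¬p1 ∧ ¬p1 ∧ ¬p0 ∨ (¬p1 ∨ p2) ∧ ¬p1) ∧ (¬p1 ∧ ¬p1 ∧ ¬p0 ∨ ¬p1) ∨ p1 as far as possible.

True

(¬p1 ∧ ¬p1 ∧ ¬p0 ∨ (¬p1 ∨ p2) ∧ ¬p1) ∧ (¬p1 ∧ ¬p1 ∧ ¬p0 ∨ ¬p1) ∨ p1
= (¬p1 ∨ p2) ∧ ¬p1 ∧ ¬p1 ∨ ¬p1 ∧ ¬p1 ∧ ¬p0 ∨ p1   — distribution
= ¬p1 ∧ ¬p1 ∨ ¬p1 ∧ ¬p1 ∧ ¬p0 ∨ p1   — absorption
= ¬p1 ∧ ¬p1 ∨ p1   — absorption
= ¬p1 ∨ p1   — idempotence
= True   — complement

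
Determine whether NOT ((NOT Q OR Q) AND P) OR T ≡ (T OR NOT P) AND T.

No

E1: NOT ((NOT Q OR Q) AND P) OR T
    = NOT P OR T   [complement / identity]
E2: (T OR NOT P) AND T
    = T   [absorption]
These differ: at P=0, Q=0, T=0, E1 = 1 but E2 = 0.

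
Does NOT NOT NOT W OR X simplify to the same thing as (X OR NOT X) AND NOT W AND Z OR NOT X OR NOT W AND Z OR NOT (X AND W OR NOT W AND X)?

No

E1: NOT NOT NOT W OR X
    = NOT W OR X   — double negation
E2: (X OR NOT X) AND NOT W AND Z OR NOT X OR NOT W AND Z OR NOT (X AND W OR NOT W AND X)
    = NOT W AND Z OR NOT X OR NOT W AND Z OR NOT (X AND W OR NOT W AND X)   — complement / identity
    = NOT W AND Z OR NOT X OR NOT W AND Z OR NOT X   — distribution
    = NOT W AND Z OR NOT X   — idempotence
These differ: at W=1, X=1, Z=0, E1 = 1 but E2 = 0.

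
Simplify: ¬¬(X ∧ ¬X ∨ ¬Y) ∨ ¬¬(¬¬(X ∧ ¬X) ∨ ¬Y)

¬Y

¬¬(X ∧ ¬X ∨ ¬Y) ∨ ¬¬(¬¬(X ∧ ¬X) ∨ ¬Y)
= ¬¬(X ∧ ¬X ∨ ¬Y) ∨ ¬¬(X ∧ ¬X ∨ ¬Y)   — double negation
= ¬¬(X ∧ ¬X ∨ ¬Y)   — idempotence
= ¬¬¬Y   — complement / identity
= ¬Y   — double negation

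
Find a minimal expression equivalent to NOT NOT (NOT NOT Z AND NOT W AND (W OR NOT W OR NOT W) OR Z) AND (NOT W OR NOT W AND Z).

NOT NOT (NOT NOT Z AND NOT W AND (W OR NOT W OR NOT W) OR Z) AND (NOT W OR NOT W AND Z)
= NOT NOT (NOT NOT Z AND NOT W AND (W OR NOT W) OR Z) AND (NOT W OR NOT W AND Z)
= NOT NOT (Z AND NOT W AND (W OR NOT W) OR Z) AND (NOT W OR NOT W AND Z)
= NOT NOT (Z AND NOT W OR Z) AND (NOT W OR NOT W AND Z)
= NOT NOT Z AND (NOT W OR NOT W AND Z)
= NOT NOT Z AND NOT W
= Z AND NOT W

Z AND NOT W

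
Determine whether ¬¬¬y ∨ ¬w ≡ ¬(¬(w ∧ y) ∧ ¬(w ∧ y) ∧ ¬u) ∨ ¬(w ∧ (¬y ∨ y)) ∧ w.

No

E1: ¬¬¬y ∨ ¬w
    = ¬y ∨ ¬w   (double negation)
E2: ¬(¬(w ∧ y) ∧ ¬(w ∧ y) ∧ ¬u) ∨ ¬(w ∧ (¬y ∨ y)) ∧ w
    = ¬(¬(w ∧ y) ∧ ¬(w ∧ y) ∧ ¬u) ∨ ¬w ∧ w   (complement / identity)
    = ¬(¬(w ∧ y) ∧ ¬(w ∧ y) ∧ ¬u)   (complement / identity)
    = ¬(¬(w ∧ y) ∧ ¬u)   (idempotence)
    = w ∧ y ∨ u   (De Morgan)
These differ: at u=0, w=0, y=0, E1 = 1 but E2 = 0.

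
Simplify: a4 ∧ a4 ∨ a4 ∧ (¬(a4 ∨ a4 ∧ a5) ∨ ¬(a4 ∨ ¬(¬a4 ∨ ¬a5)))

a4

a4 ∧ a4 ∨ a4 ∧ (¬(a4 ∨ a4 ∧ a5) ∨ ¬(a4 ∨ ¬(¬a4 ∨ ¬a5)))
= a4 ∧ a4 ∨ a4 ∧ (¬(a4 ∨ a4 ∧ a5) ∨ ¬(a4 ∨ a4 ∧ a5))   [De Morgan]
= a4 ∧ a4 ∨ a4 ∧ ¬(a4 ∨ a4 ∧ a5)   [idempotence]
= a4 ∧ a4 ∨ a4 ∧ ¬a4   [absorption]
= a4   [distribution]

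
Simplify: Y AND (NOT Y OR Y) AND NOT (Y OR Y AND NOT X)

Y AND (NOT Y OR Y) AND NOT (Y OR Y AND NOT X)
= Y AND NOT (Y OR Y AND NOT X)   — complement / identity
= Y AND NOT Y   — absorption
= FALSE   — complement

FALSE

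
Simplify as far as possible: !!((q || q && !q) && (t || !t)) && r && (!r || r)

!!((q || q && !q) && (t || !t)) && r && (!r || r)
= !!(q && (t || !t)) && r && (!r || r)
= q && (t || !t) && r && (!r || r)
= q && (t || !t) && r
= q && r

q && r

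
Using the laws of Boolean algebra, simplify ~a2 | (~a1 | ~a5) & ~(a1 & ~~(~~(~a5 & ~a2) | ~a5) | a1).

~a2 | ~a1

~a2 | (~a1 | ~a5) & ~(a1 & ~~(~~(~a5 & ~a2) | ~a5) | a1)
= ~a2 | (~a1 | ~a5) & ~(a1 & (~~(~a5 & ~a2) | ~a5) | a1)
= ~a2 | (~a1 | ~a5) & ~(a1 & (~a5 & ~a2 | ~a5) | a1)
= ~a2 | (~a1 | ~a5) & ~(a1 & ~a5 | a1)
= ~a2 | (~a1 | ~a5) & ~a1
= ~a2 | ~a1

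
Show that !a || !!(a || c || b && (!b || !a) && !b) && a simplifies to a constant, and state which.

true

!a || !!(a || c || b && (!b || !a) && !b) && a
= !a || !!(a || c || b && !b) && a   — absorption
= !a || (a || c || b && !b) && a   — double negation
= !a || (a || c) && a   — complement / identity
= !a || a   — absorption
= true   — complement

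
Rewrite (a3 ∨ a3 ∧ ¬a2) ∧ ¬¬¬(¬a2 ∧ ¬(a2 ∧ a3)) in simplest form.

(a3 ∨ a3 ∧ ¬a2) ∧ ¬¬¬(¬a2 ∧ ¬(a2 ∧ a3))
= (a3 ∨ a3 ∧ ¬a2) ∧ ¬¬(a2 ∨ a2 ∧ a3)
= (a3 ∨ a3 ∧ ¬a2) ∧ (a2 ∨ a2 ∧ a3)
= (a3 ∨ a3 ∧ ¬a2) ∧ a2
= a3 ∧ a2

a3 ∧ a2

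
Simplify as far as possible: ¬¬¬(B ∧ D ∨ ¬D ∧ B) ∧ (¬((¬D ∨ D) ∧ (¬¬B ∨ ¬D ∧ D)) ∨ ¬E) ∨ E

¬¬¬(B ∧ D ∨ ¬D ∧ B) ∧ (¬((¬D ∨ D) ∧ (¬¬B ∨ ¬D ∧ D)) ∨ ¬E) ∨ E
= ¬¬¬(B ∧ D ∨ ¬D ∧ B) ∧ (¬(¬¬B ∨ ¬D ∧ D) ∨ ¬E) ∨ E   (complement / identity)
= ¬¬¬B ∧ (¬(¬¬B ∨ ¬D ∧ D) ∨ ¬E) ∨ E   (distribution)
= ¬¬¬B ∧ (¬¬¬B ∨ ¬E) ∨ E   (complement / identity)
= ¬¬¬B ∨ E   (absorption)
= ¬B ∨ E   (double negation)

¬B ∨ E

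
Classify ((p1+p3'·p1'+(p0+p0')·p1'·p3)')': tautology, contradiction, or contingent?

tautology

((p1+p3'·p1'+(p0+p0')·p1'·p3)')'
= ((p1+p3'·p1'+p1'·p3)')'   (complement / identity)
= ((p1+p1')')'   (distribution)
= p1+p1'   (double negation)
= 1   (complement)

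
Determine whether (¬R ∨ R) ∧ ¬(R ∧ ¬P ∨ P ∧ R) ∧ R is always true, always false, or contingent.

(¬R ∨ R) ∧ ¬(R ∧ ¬P ∨ P ∧ R) ∧ R
= (¬R ∨ R) ∧ ¬R ∧ R
= ¬R ∧ R
= False

always false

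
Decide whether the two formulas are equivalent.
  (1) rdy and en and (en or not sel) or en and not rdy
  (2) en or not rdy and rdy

Yes

E1: rdy and en and (en or not sel) or en and not rdy
    = rdy and en or en and not rdy   — absorption
    = en   — distribution
E2: en or not rdy and rdy
    = en   — complement / identity
Both reduce to en, so they are equivalent.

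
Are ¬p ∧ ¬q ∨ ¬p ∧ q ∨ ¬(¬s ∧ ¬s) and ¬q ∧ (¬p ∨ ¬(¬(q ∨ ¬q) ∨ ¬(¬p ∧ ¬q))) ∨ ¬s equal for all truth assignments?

No

E1: ¬p ∧ ¬q ∨ ¬p ∧ q ∨ ¬(¬s ∧ ¬s)
    = ¬p ∨ ¬(¬s ∧ ¬s)
    = ¬p ∨ s ∨ s
    = ¬p ∨ s
E2: ¬q ∧ (¬p ∨ ¬(¬(q ∨ ¬q) ∨ ¬(¬p ∧ ¬q))) ∨ ¬s
    = ¬q ∧ (¬p ∨ (q ∨ ¬q) ∧ ¬p ∧ ¬q) ∨ ¬s
    = ¬q ∧ (¬p ∨ ¬p ∧ ¬q) ∨ ¬s
    = ¬q ∧ ¬p ∨ ¬s
These differ: at p=1, q=1, s=0, E1 = 0 but E2 = 1.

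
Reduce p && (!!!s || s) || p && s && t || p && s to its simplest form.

p && (!!!s || s) || p && s && t || p && s
= p && (!!!s || s) || p && s
= p && (!s || s) || p && s
= p || p && s
= p

p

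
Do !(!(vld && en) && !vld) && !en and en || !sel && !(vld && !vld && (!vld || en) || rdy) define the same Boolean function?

E1: !(!(vld && en) && !vld) && !en
    = (vld && en || vld) && !en
    = vld && !en
E2: en || !sel && !(vld && !vld && (!vld || en) || rdy)
    = en || !sel && !(vld && !vld || rdy)
    = en || !sel && !rdy
These differ: at en=1, rdy=1, sel=1, vld=0, E1 = 0 but E2 = 1.

No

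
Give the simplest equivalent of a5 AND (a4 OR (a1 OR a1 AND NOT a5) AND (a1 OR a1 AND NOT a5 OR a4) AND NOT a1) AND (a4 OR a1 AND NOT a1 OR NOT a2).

a5 AND (a4 OR (a1 OR a1 AND NOT a5) AND (a1 OR a1 AND NOT a5 OR a4) AND NOT a1) AND (a4 OR a1 AND NOT a1 OR NOT a2)
= a5 AND (a4 OR (a1 OR a1 AND NOT a5) AND NOT a1) AND (a4 OR a1 AND NOT a1 OR NOT a2)   — absorption
= a5 AND (a4 OR a1 AND NOT a1) AND (a4 OR a1 AND NOT a1 OR NOT a2)   — absorption
= a5 AND (a4 OR a1 AND NOT a1)   — absorption
= a5 AND a4   — complement / identity

a5 AND a4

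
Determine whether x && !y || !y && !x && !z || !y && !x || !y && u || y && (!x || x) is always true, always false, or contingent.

always true

x && !y || !y && !x && !z || !y && !x || !y && u || y && (!x || x)
= x && !y || !y && !x || !y && u || y && (!x || x)
= x && !y || !y && !x || !y && u || y
= !y || !y && u || y
= !y || y
= true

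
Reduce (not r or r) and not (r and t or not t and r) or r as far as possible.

(not r or r) and not (r and t or not t and r) or r
= not (r and t or not t and r) or r   — complement / identity
= not r or r   — distribution
= True   — complement

True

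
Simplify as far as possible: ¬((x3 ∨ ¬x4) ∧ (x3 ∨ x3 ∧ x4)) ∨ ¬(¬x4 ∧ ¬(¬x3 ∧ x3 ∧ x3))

¬((x3 ∨ ¬x4) ∧ (x3 ∨ x3 ∧ x4)) ∨ ¬(¬x4 ∧ ¬(¬x3 ∧ x3 ∧ x3))
= ¬((x3 ∨ ¬x4) ∧ x3) ∨ ¬(¬x4 ∧ ¬(¬x3 ∧ x3 ∧ x3))   — absorption
= ¬x3 ∨ ¬(¬x4 ∧ ¬(¬x3 ∧ x3 ∧ x3))   — absorption
= ¬x3 ∨ ¬(¬x4 ∧ ¬(¬x3 ∧ x3))   — idempotence
= ¬x3 ∨ x4 ∨ ¬x3 ∧ x3   — De Morgan
= ¬x3 ∨ x4   — complement / identity

¬x3 ∨ x4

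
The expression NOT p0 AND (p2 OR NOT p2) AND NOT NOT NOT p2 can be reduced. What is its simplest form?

NOT p0 AND NOT p2

NOT p0 AND (p2 OR NOT p2) AND NOT NOT NOT p2
= NOT p0 AND NOT NOT NOT p2
= NOT p0 AND NOT p2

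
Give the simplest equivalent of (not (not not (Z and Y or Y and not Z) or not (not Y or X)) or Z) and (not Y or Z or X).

(not (not not (Z and Y or Y and not Z) or not (not Y or X)) or Z) and (not Y or Z or X)
= (not (not not Y or not (not Y or X)) or Z) and (not Y or Z or X)   (distribution)
= (not Y and (not Y or X) or Z) and (not Y or Z or X)   (De Morgan)
= (not Y or Z) and (not Y or Z or X)   (absorption)
= not Y or Z   (absorption)

not Y or Z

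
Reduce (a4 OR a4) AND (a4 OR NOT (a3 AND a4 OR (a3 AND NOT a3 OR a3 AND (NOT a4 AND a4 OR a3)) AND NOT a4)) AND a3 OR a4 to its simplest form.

a4

(a4 OR a4) AND (a4 OR NOT (a3 AND a4 OR (a3 AND NOT a3 OR a3 AND (NOT a4 AND a4 OR a3)) AND NOT a4)) AND a3 OR a4
= (a4 OR a4) AND (a4 OR NOT (a3 AND a4 OR (a3 AND NOT a3 OR a3 AND a3) AND NOT a4)) AND a3 OR a4   [complement / identity]
= (a4 OR a4) AND (a4 OR NOT (a3 AND a4 OR a3 AND NOT a4)) AND a3 OR a4   [distribution]
= (a4 OR a4) AND (a4 OR NOT a3) AND a3 OR a4   [distribution]
= (a4 OR a4 AND NOT a3) AND a3 OR a4   [distribution]
= a4 AND a3 OR a4   [absorption]
= a4   [absorption]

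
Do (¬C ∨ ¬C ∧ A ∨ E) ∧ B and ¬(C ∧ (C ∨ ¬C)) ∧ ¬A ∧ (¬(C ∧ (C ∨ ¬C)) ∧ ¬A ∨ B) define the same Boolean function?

No

E1: (¬C ∨ ¬C ∧ A ∨ E) ∧ B
    = (¬C ∨ E) ∧ B   — absorption
E2: ¬(C ∧ (C ∨ ¬C)) ∧ ¬A ∧ (¬(C ∧ (C ∨ ¬C)) ∧ ¬A ∨ B)
    = ¬(C ∧ (C ∨ ¬C)) ∧ ¬A   — absorption
    = ¬C ∧ ¬A   — complement / identity
These differ: at A=1, B=1, C=0, E=1, E1 = 1 but E2 = 0.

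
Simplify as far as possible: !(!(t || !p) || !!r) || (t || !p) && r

!(!(t || !p) || !!r) || (t || !p) && r
= (t || !p) && !r || (t || !p) && r   [De Morgan]
= t || !p   [distribution]

t || !p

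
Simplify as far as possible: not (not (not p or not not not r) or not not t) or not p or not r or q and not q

not p or not r

not (not (not p or not not not r) or not not t) or not p or not r or q and not q
= (not p or not not not r) and not t or not p or not r or q and not q   (De Morgan)
= (not p or not not not r) and not t or not p or not r   (complement / identity)
= (not p or not r) and not t or not p or not r   (double negation)
= not p or not r   (absorption)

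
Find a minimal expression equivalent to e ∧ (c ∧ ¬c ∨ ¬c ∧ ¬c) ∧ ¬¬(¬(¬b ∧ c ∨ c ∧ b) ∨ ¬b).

e ∧ (c ∧ ¬c ∨ ¬c ∧ ¬c) ∧ ¬¬(¬(¬b ∧ c ∨ c ∧ b) ∨ ¬b)
= e ∧ (c ∧ ¬c ∨ ¬c ∧ ¬c) ∧ ¬¬(¬c ∨ ¬b)   [distribution]
= e ∧ ¬c ∧ ¬¬(¬c ∨ ¬b)   [distribution]
= e ∧ ¬c ∧ (¬c ∨ ¬b)   [double negation]
= e ∧ ¬c   [absorption]

e ∧ ¬c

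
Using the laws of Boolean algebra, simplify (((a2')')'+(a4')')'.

(((a2')')'+(a4')')'
= (a2'+(a4')')'
= a2·a4'

a2·a4'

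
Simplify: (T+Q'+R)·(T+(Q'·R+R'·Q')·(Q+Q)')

(T+Q'+R)·(T+(Q'·R+R'·Q')·(Q+Q)')
= (T+Q'+R)·(T+(Q'·R+R'·Q')·Q')   — idempotence
= (T+Q'+R)·(T+Q'·Q')   — distribution
= (T+Q'+R)·(T+Q')   — idempotence
= T+Q'   — absorption

T+Q'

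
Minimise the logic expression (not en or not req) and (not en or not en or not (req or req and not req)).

(not en or not req) and (not en or not en or not (req or req and not req))
= (not en or not req) and (not en or not (req or req and not req))   (idempotence)
= (not en or not req) and (not en or not req)   (complement / identity)
= not en or not req   (idempotence)

not en or not req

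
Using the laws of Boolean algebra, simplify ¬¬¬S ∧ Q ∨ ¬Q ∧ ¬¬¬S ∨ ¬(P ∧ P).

¬¬¬S ∧ Q ∨ ¬Q ∧ ¬¬¬S ∨ ¬(P ∧ P)
= ¬¬¬S ∧ Q ∨ ¬Q ∧ ¬¬¬S ∨ ¬P   — idempotence
= ¬¬¬S ∨ ¬P   — distribution
= ¬S ∨ ¬P   — double negation

¬S ∨ ¬P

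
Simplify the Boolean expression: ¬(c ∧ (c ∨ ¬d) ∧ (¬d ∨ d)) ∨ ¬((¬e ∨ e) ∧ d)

¬(c ∧ (c ∨ ¬d) ∧ (¬d ∨ d)) ∨ ¬((¬e ∨ e) ∧ d)
= ¬(c ∧ (¬d ∨ d)) ∨ ¬((¬e ∨ e) ∧ d)   — absorption
= ¬c ∨ ¬((¬e ∨ e) ∧ d)   — complement / identity
= ¬c ∨ ¬d   — complement / identity

¬c ∨ ¬d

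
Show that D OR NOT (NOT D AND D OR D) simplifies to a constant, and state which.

TRUE

D OR NOT (NOT D AND D OR D)
= D OR NOT D   (complement / identity)
= TRUE   (complement)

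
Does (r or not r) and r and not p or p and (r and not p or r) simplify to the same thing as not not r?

E1: (r or not r) and r and not p or p and (r and not p or r)
    = (r or not r) and r and not p or p and r
    = r and not p or p and r
    = r
E2: not not r
    = r
Both reduce to r, so they are equivalent.

Yes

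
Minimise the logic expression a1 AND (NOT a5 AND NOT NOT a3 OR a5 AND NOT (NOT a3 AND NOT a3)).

a1 AND a3

a1 AND (NOT a5 AND NOT NOT a3 OR a5 AND NOT (NOT a3 AND NOT a3))
= a1 AND (NOT a5 AND NOT NOT a3 OR a5 AND NOT NOT a3)   [idempotence]
= a1 AND NOT NOT a3   [distribution]
= a1 AND a3   [double negation]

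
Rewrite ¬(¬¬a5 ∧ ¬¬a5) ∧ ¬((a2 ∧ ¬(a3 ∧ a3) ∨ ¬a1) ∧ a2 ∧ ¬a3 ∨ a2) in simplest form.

¬a5 ∧ ¬a2

¬(¬¬a5 ∧ ¬¬a5) ∧ ¬((a2 ∧ ¬(a3 ∧ a3) ∨ ¬a1) ∧ a2 ∧ ¬a3 ∨ a2)
= (¬a5 ∨ ¬a5) ∧ ¬((a2 ∧ ¬(a3 ∧ a3) ∨ ¬a1) ∧ a2 ∧ ¬a3 ∨ a2)   (De Morgan)
= ¬a5 ∧ ¬((a2 ∧ ¬(a3 ∧ a3) ∨ ¬a1) ∧ a2 ∧ ¬a3 ∨ a2)   (idempotence)
= ¬a5 ∧ ¬((a2 ∧ ¬a3 ∨ ¬a1) ∧ a2 ∧ ¬a3 ∨ a2)   (idempotence)
= ¬a5 ∧ ¬(a2 ∧ ¬a3 ∨ a2)   (absorption)
= ¬a5 ∧ ¬a2   (absorption)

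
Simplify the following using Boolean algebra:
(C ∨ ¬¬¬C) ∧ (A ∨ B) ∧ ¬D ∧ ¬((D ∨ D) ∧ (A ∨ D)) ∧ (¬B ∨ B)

(C ∨ ¬¬¬C) ∧ (A ∨ B) ∧ ¬D ∧ ¬((D ∨ D) ∧ (A ∨ D)) ∧ (¬B ∨ B)
= (C ∨ ¬¬¬C) ∧ (A ∨ B) ∧ ¬D ∧ ¬(D ∨ D ∧ A) ∧ (¬B ∨ B)   — distribution
= (C ∨ ¬¬¬C) ∧ (A ∨ B) ∧ ¬D ∧ ¬(D ∨ D ∧ A)   — complement / identity
= (C ∨ ¬¬¬C) ∧ (A ∨ B) ∧ ¬D ∧ ¬D   — absorption
= (C ∨ ¬¬¬C) ∧ (A ∨ B) ∧ ¬D   — idempotence
= (C ∨ ¬C) ∧ (A ∨ B) ∧ ¬D   — double negation
= (A ∨ B) ∧ ¬D   — complement / identity

(A ∨ B) ∧ ¬D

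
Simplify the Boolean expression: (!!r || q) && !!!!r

(!!r || q) && !!!!r
= (!!r || q) && !!r
= !!r
= r

r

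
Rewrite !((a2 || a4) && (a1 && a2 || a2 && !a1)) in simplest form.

!a2

!((a2 || a4) && (a1 && a2 || a2 && !a1))
= !((a2 || a4) && a2)   — distribution
= !a2   — absorption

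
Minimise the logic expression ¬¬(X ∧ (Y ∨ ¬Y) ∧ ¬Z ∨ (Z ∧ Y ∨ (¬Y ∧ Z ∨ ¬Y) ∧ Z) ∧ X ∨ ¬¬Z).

X ∨ Z

¬¬(X ∧ (Y ∨ ¬Y) ∧ ¬Z ∨ (Z ∧ Y ∨ (¬Y ∧ Z ∨ ¬Y) ∧ Z) ∧ X ∨ ¬¬Z)
= ¬¬(X ∧ (Y ∨ ¬Y) ∧ ¬Z ∨ (Z ∧ Y ∨ ¬Y ∧ Z) ∧ X ∨ ¬¬Z)   — absorption
= X ∧ (Y ∨ ¬Y) ∧ ¬Z ∨ (Z ∧ Y ∨ ¬Y ∧ Z) ∧ X ∨ ¬¬Z   — double negation
= X ∧ ¬Z ∨ (Z ∧ Y ∨ ¬Y ∧ Z) ∧ X ∨ ¬¬Z   — complement / identity
= X ∧ ¬Z ∨ Z ∧ X ∨ ¬¬Z   — distribution
= X ∨ ¬¬Z   — distribution
= X ∨ Z   — double negation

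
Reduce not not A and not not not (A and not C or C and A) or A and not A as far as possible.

False

not not A and not not not (A and not C or C and A) or A and not A
= A and not not not (A and not C or C and A) or A and not A   — double negation
= A and not not not A or A and not A   — distribution
= A and not A or A and not A   — double negation
= A and not A   — idempotence
= False   — complement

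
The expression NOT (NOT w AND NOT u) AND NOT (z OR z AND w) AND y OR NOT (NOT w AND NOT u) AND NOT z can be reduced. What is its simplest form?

NOT (NOT w AND NOT u) AND NOT (z OR z AND w) AND y OR NOT (NOT w AND NOT u) AND NOT z
= NOT (NOT w AND NOT u) AND NOT z AND y OR NOT (NOT w AND NOT u) AND NOT z   — absorption
= NOT (NOT w AND NOT u) AND NOT z   — absorption
= (w OR u) AND NOT z   — De Morgan

(w OR u) AND NOT z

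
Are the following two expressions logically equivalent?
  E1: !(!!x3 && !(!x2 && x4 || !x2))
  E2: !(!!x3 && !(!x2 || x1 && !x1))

E1: !(!!x3 && !(!x2 && x4 || !x2))
    = !(!!x3 && !!x2)   — absorption
    = !x3 || !x2   — De Morgan
E2: !(!!x3 && !(!x2 || x1 && !x1))
    = !(!!x3 && !!x2)   — complement / identity
    = !x3 || !x2   — De Morgan
Both reduce to !x3 || !x2, so they are equivalent.

Yes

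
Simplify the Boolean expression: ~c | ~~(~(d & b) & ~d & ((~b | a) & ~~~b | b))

~c | ~d

~c | ~~(~(d & b) & ~d & ((~b | a) & ~~~b | b))
= ~c | ~~(~(d & b) & ~d & ((~b | a) & ~b | b))   — double negation
= ~c | ~~(~(d & b) & ~d & (~b | b))   — absorption
= ~c | ~~(~(d & b) & ~d)   — complement / identity
= ~c | ~(d & b | d)   — De Morgan
= ~c | ~d   — absorption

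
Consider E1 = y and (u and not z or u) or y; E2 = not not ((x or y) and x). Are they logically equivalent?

No

E1: y and (u and not z or u) or y
    = y and u or y
    = y
E2: not not ((x or y) and x)
    = (x or y) and x
    = x
These differ: at u=0, x=1, y=0, z=0, E1 = 0 but E2 = 1.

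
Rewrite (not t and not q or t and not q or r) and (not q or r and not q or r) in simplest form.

(not t and not q or t and not q or r) and (not q or r and not q or r)
= (not t and not q or t and not q or r) and (not q or r)
= ((not t or t) and not q or r) and (not q or r)
= (not q or r) and (not q or r)
= not q or r

not q or r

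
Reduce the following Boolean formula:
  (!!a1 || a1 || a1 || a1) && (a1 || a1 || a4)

a1

(!!a1 || a1 || a1 || a1) && (a1 || a1 || a4)
= a1 || a1 || (!!a1 || a1) && a4   (distribution)
= a1 || a1 || (a1 || a1) && a4   (double negation)
= a1 || a1   (absorption)
= a1   (idempotence)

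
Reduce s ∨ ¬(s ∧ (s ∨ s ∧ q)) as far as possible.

True

s ∨ ¬(s ∧ (s ∨ s ∧ q))
= s ∨ ¬(s ∧ s)   [absorption]
= s ∨ ¬s   [idempotence]
= True   [complement]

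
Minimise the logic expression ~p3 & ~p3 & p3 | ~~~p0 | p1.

~p3 & ~p3 & p3 | ~~~p0 | p1
= ~p3 & p3 | ~~~p0 | p1   [idempotence]
= ~~~p0 | p1   [complement / identity]
= ~p0 | p1   [double negation]

~p0 | p1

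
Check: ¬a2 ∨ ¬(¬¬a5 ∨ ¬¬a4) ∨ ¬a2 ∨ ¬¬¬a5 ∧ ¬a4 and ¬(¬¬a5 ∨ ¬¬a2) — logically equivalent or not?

No

E1: ¬a2 ∨ ¬(¬¬a5 ∨ ¬¬a4) ∨ ¬a2 ∨ ¬¬¬a5 ∧ ¬a4
    = ¬a2 ∨ ¬a5 ∧ ¬a4 ∨ ¬a2 ∨ ¬¬¬a5 ∧ ¬a4   (De Morgan)
    = ¬a2 ∨ ¬a5 ∧ ¬a4 ∨ ¬a2 ∨ ¬a5 ∧ ¬a4   (double negation)
    = ¬a2 ∨ ¬a5 ∧ ¬a4   (idempotence)
E2: ¬(¬¬a5 ∨ ¬¬a2)
    = ¬a5 ∧ ¬a2   (De Morgan)
These differ: at a2=0, a4=0, a5=1, E1 = 1 but E2 = 0.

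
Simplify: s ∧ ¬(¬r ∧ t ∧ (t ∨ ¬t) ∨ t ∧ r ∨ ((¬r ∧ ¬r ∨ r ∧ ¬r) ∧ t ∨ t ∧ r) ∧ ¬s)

s ∧ ¬(¬r ∧ t ∧ (t ∨ ¬t) ∨ t ∧ r ∨ ((¬r ∧ ¬r ∨ r ∧ ¬r) ∧ t ∨ t ∧ r) ∧ ¬s)
= s ∧ ¬(¬r ∧ t ∧ (t ∨ ¬t) ∨ t ∧ r ∨ (¬r ∧ t ∨ t ∧ r) ∧ ¬s)   [distribution]
= s ∧ ¬(¬r ∧ t ∨ t ∧ r ∨ (¬r ∧ t ∨ t ∧ r) ∧ ¬s)   [complement / identity]
= s ∧ ¬(¬r ∧ t ∨ t ∧ r)   [absorption]
= s ∧ ¬t   [distribution]

s ∧ ¬t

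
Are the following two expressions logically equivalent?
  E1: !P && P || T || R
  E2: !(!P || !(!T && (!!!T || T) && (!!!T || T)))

No

E1: !P && P || T || R
    = T || R   [complement / identity]
E2: !(!P || !(!T && (!!!T || T) && (!!!T || T)))
    = !(!P || !(!T && (!!!T || T)))   [idempotence]
    = !(!P || !(!T && (!T || T)))   [double negation]
    = P && !T && (!T || T)   [De Morgan]
    = P && !T   [complement / identity]
These differ: at P=0, R=1, T=1, E1 = 1 but E2 = 0.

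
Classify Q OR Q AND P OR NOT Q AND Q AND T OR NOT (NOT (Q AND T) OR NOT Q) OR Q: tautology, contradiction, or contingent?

contingent

Q OR Q AND P OR NOT Q AND Q AND T OR NOT (NOT (Q AND T) OR NOT Q) OR Q
= Q OR Q AND P OR NOT Q AND Q AND T OR Q AND T AND Q OR Q
= Q OR Q AND P OR Q AND T OR Q
= Q OR Q AND P OR Q
= Q OR Q
= Q
This depends on Q, so it is not a constant.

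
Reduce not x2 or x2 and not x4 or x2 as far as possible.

True

not x2 or x2 and not x4 or x2
= not x2 or x2   [absorption]
= True   [complement]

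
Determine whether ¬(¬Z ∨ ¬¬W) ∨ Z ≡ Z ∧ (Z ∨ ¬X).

E1: ¬(¬Z ∨ ¬¬W) ∨ Z
    = Z ∧ ¬W ∨ Z   [De Morgan]
    = Z   [absorption]
E2: Z ∧ (Z ∨ ¬X)
    = Z   [absorption]
Both reduce to Z, so they are equivalent.

Yes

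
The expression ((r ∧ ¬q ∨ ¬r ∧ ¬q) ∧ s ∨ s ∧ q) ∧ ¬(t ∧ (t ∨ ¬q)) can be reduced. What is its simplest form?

((r ∧ ¬q ∨ ¬r ∧ ¬q) ∧ s ∨ s ∧ q) ∧ ¬(t ∧ (t ∨ ¬q))
= (¬q ∧ s ∨ s ∧ q) ∧ ¬(t ∧ (t ∨ ¬q))   — distribution
= (¬q ∧ s ∨ s ∧ q) ∧ ¬t   — absorption
= s ∧ ¬t   — distribution

s ∧ ¬t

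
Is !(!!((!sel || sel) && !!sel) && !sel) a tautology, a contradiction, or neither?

tautology

!(!!((!sel || sel) && !!sel) && !sel)
= !((!sel || sel) && !!sel) || sel   [De Morgan]
= !!!sel || sel   [complement / identity]
= !sel || sel   [double negation]
= true   [complement]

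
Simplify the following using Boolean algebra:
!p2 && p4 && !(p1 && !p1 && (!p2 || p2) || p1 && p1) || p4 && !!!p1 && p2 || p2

!p2 && p4 && !(p1 && !p1 && (!p2 || p2) || p1 && p1) || p4 && !!!p1 && p2 || p2
= !p2 && p4 && !(p1 && !p1 || p1 && p1) || p4 && !!!p1 && p2 || p2   [complement / identity]
= !p2 && p4 && !p1 || p4 && !!!p1 && p2 || p2   [distribution]
= !p2 && p4 && !p1 || p4 && !p1 && p2 || p2   [double negation]
= p4 && !p1 || p2   [distribution]

p4 && !p1 || p2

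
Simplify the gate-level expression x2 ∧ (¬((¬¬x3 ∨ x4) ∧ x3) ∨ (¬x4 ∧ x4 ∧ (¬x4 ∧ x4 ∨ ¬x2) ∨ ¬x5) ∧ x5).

x2 ∧ (¬((¬¬x3 ∨ x4) ∧ x3) ∨ (¬x4 ∧ x4 ∧ (¬x4 ∧ x4 ∨ ¬x2) ∨ ¬x5) ∧ x5)
= x2 ∧ (¬((¬¬x3 ∨ x4) ∧ x3) ∨ (¬x4 ∧ x4 ∨ ¬x5) ∧ x5)
= x2 ∧ (¬((¬¬x3 ∨ x4) ∧ x3) ∨ ¬x5 ∧ x5)
= x2 ∧ (¬((x3 ∨ x4) ∧ x3) ∨ ¬x5 ∧ x5)
= x2 ∧ (¬x3 ∨ ¬x5 ∧ x5)
= x2 ∧ ¬x3

x2 ∧ ¬x3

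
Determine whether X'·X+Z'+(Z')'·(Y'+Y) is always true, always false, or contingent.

always true

X'·X+Z'+(Z')'·(Y'+Y)
= Z'+(Z')'·(Y'+Y)   [complement / identity]
= Z'+(Z')'   [complement / identity]
= Z'+Z   [double negation]
= 1   [complement]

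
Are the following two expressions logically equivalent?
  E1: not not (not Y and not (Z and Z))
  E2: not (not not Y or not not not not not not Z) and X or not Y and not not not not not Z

Yes

E1: not not (not Y and not (Z and Z))
    = not Y and not (Z and Z)   [double negation]
    = not Y and not Z   [idempotence]
E2: not (not not Y or not not not not not not Z) and X or not Y and not not not not not Z
    = not Y and not not not not not Z and X or not Y and not not not not not Z   [De Morgan]
    = not Y and not not not not not Z   [absorption]
    = not Y and not not not Z   [double negation]
    = not Y and not Z   [double negation]
Both reduce to not Y and not Z, so they are equivalent.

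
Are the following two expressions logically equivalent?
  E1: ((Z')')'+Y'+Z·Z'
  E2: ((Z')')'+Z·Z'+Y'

E1: ((Z')')'+Y'+Z·Z'
    = Z'+Y'+Z·Z'   (double negation)
    = Z'+Y'   (complement / identity)
E2: ((Z')')'+Z·Z'+Y'
    = Z'+Z·Z'+Y'   (double negation)
    = Z'+Y'   (complement / identity)
Both reduce to Z'+Y', so they are equivalent.

Yes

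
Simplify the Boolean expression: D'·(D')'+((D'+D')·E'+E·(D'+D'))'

D'·(D')'+((D'+D')·E'+E·(D'+D'))'
= D'·(D')'+(D'+D')'   (distribution)
= D'·D+(D'+D')'   (double negation)
= D'·D+D·D   (De Morgan)
= D   (distribution)

D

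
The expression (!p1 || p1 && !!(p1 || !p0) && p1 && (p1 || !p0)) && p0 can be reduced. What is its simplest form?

p0

(!p1 || p1 && !!(p1 || !p0) && p1 && (p1 || !p0)) && p0
= (!p1 || p1 && (p1 || !p0) && p1 && (p1 || !p0)) && p0   (double negation)
= (!p1 || p1 && (p1 || !p0)) && p0   (idempotence)
= (!p1 || p1) && p0   (absorption)
= p0   (complement / identity)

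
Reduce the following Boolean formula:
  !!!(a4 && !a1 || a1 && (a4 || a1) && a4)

!a4

!!!(a4 && !a1 || a1 && (a4 || a1) && a4)
= !(a4 && !a1 || a1 && (a4 || a1) && a4)   (double negation)
= !(a4 && !a1 || a1 && a4)   (absorption)
= !a4   (distribution)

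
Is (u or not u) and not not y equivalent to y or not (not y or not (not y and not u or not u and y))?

E1: (u or not u) and not not y
    = (u or not u) and y   — double negation
    = y   — complement / identity
E2: y or not (not y or not (not y and not u or not u and y))
    = y or not (not y or not not u)   — distribution
    = y or y and not u   — De Morgan
    = y   — absorption
Both reduce to y, so they are equivalent.

Yes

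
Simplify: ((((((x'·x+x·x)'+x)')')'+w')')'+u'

((((((x'·x+x·x)'+x)')')'+w')')'+u'
= (((((x'+x)')')'+w')')'+u'   (distribution)
= (((x'+x)')'·w)'+u'   (De Morgan)
= ((x'+x)·w)'+u'   (double negation)
= w'+u'   (complement / identity)

w'+u'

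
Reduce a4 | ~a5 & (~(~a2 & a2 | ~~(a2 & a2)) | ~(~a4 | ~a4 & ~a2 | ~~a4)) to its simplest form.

a4 | ~a5 & (~(~a2 & a2 | ~~(a2 & a2)) | ~(~a4 | ~a4 & ~a2 | ~~a4))
= a4 | ~a5 & (~(~a2 & a2 | ~~(a2 & a2)) | ~(~a4 | ~~a4))   (absorption)
= a4 | ~a5 & (~(~a2 & a2 | a2 & a2) | ~(~a4 | ~~a4))   (double negation)
= a4 | ~a5 & (~(~a2 & a2 | a2 & a2) | a4 & ~a4)   (De Morgan)
= a4 | ~a5 & ~(~a2 & a2 | a2 & a2)   (complement / identity)
= a4 | ~a5 & ~a2   (distribution)

a4 | ~a5 & ~a2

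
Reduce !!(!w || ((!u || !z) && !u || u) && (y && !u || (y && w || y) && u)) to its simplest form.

!!(!w || ((!u || !z) && !u || u) && (y && !u || (y && w || y) && u))
= !!(!w || ((!u || !z) && !u || u) && (y && !u || y && u))   [absorption]
= !w || ((!u || !z) && !u || u) && (y && !u || y && u)   [double negation]
= !w || (!u || u) && (y && !u || y && u)   [absorption]
= !w || y && !u || y && u   [complement / identity]
= !w || y   [distribution]

!w || y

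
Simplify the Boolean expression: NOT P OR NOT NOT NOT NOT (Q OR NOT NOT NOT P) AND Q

NOT P OR NOT NOT NOT NOT (Q OR NOT NOT NOT P) AND Q
= NOT P OR NOT NOT (Q OR NOT NOT NOT P) AND Q
= NOT P OR (Q OR NOT NOT NOT P) AND Q
= NOT P OR (Q OR NOT P) AND Q
= NOT P OR Q

NOT P OR Q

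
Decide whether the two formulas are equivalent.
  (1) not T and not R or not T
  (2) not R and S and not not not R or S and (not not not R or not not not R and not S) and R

E1: not T and not R or not T
    = not T   — absorption
E2: not R and S and not not not R or S and (not not not R or not not not R and not S) and R
    = not R and S and not not not R or S and not not not R and R   — absorption
    = S and not not not R   — distribution
    = S and not R   — double negation
These differ: at R=0, S=0, T=0, E1 = 1 but E2 = 0.

No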